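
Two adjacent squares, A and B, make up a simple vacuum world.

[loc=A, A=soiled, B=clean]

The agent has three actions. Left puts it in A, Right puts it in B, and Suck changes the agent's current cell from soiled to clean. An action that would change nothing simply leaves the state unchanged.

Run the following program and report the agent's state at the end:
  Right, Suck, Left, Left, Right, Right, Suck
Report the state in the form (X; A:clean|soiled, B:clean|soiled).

1. Right → (B; A:soiled, B:clean)
2. Suck → (B; A:soiled, B:clean)
3. Left → (A; A:soiled, B:clean)
4. Left → (A; A:soiled, B:clean)
5. Right → (B; A:soiled, B:clean)
6. Right → (B; A:soiled, B:clean)
7. Suck → (B; A:soiled, B:clean)

(B; A:soiled, B:clean)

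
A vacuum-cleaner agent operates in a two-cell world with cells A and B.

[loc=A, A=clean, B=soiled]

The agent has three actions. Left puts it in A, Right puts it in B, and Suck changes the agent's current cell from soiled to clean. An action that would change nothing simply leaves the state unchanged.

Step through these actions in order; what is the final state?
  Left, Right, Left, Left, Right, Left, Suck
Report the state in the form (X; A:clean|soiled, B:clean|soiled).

step 1/7 (Left): (A; A:clean, B:soiled)
step 2/7 (Right): (B; A:clean, B:soiled)
step 3/7 (Left): (A; A:clean, B:soiled)
step 4/7 (Left): (A; A:clean, B:soiled)
step 5/7 (Right): (B; A:clean, B:soiled)
step 6/7 (Left): (A; A:clean, B:soiled)
step 7/7 (Suck): (A; A:clean, B:soiled)

(A; A:clean, B:soiled)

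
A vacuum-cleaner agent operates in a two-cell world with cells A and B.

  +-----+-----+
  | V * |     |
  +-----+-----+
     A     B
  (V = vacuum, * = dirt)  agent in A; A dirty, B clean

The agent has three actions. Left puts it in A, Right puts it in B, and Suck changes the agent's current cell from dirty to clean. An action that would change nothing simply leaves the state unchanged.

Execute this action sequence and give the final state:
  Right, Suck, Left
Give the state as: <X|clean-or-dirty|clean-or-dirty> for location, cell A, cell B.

<A|dirty|clean>

1. Right → <B|dirty|clean>
2. Suck → <B|dirty|clean>
3. Left → <A|dirty|clean>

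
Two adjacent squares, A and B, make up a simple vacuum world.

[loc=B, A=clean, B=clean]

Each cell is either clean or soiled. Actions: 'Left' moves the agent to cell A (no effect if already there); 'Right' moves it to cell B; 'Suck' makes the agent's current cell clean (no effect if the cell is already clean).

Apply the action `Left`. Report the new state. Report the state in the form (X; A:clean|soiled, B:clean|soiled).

start: (B; A:clean, B:clean)
Left (#1): (A; A:clean, B:clean)

(A; A:clean, B:clean)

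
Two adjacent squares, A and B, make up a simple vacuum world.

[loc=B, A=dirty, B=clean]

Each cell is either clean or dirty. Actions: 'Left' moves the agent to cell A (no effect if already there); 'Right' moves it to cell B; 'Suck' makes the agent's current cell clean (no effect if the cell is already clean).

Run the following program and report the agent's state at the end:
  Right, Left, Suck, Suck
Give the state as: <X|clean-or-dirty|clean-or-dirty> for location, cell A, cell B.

<A|clean|clean>

t=1 Right ⇒ <B|dirty|clean>
t=2 Left ⇒ <A|dirty|clean>
t=3 Suck ⇒ <A|clean|clean>
t=4 Suck ⇒ <A|clean|clean>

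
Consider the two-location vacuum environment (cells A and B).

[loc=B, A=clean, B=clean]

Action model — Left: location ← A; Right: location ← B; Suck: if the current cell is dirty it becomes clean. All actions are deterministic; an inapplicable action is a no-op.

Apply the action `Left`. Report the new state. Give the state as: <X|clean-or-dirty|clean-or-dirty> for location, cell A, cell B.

<A|clean|clean>

start: <B|clean|clean>
[1] after Left: <A|clean|clean>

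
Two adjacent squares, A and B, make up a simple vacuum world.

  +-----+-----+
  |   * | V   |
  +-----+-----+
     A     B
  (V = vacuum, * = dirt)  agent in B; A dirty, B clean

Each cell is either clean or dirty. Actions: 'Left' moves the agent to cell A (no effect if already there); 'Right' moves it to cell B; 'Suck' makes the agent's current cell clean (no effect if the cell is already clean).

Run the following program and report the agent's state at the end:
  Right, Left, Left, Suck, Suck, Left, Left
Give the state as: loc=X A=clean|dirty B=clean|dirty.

t=1 Right ⇒ loc=B A=dirty B=clean
t=2 Left ⇒ loc=A A=dirty B=clean
t=3 Left ⇒ loc=A A=dirty B=clean
t=4 Suck ⇒ loc=A A=clean B=clean
t=5 Suck ⇒ loc=A A=clean B=clean
t=6 Left ⇒ loc=A A=clean B=clean
t=7 Left ⇒ loc=A A=clean B=clean

loc=A A=clean B=clean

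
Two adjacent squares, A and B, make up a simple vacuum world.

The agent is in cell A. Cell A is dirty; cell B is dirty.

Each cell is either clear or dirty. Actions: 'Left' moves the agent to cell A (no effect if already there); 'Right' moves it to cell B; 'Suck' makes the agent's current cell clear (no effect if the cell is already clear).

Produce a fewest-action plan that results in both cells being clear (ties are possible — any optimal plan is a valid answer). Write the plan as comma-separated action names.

t=1 Suck ⇒ (A; A:clear, B:dirty)
t=2 Right ⇒ (B; A:clear, B:dirty)
t=3 Suck ⇒ (B; A:clear, B:clear)
min 3: Suck A + move + Suck B

Suck, Right, Suck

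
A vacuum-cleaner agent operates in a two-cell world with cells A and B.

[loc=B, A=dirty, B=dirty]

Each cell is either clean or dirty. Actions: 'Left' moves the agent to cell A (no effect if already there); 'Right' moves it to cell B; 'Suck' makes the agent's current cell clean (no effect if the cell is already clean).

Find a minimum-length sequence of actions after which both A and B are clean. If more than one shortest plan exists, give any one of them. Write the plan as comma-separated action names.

Suck, Left, Suck

1. Suck → (B; A:dirty, B:clean)
2. Left → (A; A:dirty, B:clean)
3. Suck → (A; A:clean, B:clean)
min 3: Suck B + move + Suck A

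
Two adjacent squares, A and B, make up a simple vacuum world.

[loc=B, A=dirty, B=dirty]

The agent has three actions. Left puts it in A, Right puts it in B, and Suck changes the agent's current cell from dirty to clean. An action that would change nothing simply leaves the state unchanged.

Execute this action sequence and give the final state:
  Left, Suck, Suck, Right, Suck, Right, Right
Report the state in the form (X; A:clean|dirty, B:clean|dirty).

Left (#1): (A; A:dirty, B:dirty)
Suck (#2): (A; A:clean, B:dirty)
Suck (#3): (A; A:clean, B:dirty)
Right (#4): (B; A:clean, B:dirty)
Suck (#5): (B; A:clean, B:clean)
Right (#6): (B; A:clean, B:clean)
Right (#7): (B; A:clean, B:clean)

(B; A:clean, B:clean)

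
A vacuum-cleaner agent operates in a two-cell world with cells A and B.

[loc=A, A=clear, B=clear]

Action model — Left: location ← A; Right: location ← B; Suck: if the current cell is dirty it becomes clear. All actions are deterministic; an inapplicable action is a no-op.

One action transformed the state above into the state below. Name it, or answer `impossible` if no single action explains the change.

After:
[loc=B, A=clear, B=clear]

try  Left: <A|clear|clear>
try Right: <B|clear|clear>  ← match
try  Suck: <A|clear|clear>

Right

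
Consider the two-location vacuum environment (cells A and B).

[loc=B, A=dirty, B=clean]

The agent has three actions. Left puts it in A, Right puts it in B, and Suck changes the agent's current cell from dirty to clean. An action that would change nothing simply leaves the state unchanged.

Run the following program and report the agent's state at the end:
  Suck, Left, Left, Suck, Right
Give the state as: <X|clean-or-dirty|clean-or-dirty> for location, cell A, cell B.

<B|clean|clean>

1. Suck → <B|dirty|clean>
2. Left → <A|dirty|clean>
3. Left → <A|dirty|clean>
4. Suck → <A|clean|clean>
5. Right → <B|clean|clean>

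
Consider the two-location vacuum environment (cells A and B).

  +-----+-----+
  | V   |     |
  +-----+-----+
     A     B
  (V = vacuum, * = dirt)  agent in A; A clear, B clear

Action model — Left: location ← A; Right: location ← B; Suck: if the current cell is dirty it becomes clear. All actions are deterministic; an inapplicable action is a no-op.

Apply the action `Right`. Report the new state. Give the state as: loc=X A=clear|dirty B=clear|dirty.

start: loc=A A=clear B=clear
Right (#1): loc=B A=clear B=clear

loc=B A=clear B=clear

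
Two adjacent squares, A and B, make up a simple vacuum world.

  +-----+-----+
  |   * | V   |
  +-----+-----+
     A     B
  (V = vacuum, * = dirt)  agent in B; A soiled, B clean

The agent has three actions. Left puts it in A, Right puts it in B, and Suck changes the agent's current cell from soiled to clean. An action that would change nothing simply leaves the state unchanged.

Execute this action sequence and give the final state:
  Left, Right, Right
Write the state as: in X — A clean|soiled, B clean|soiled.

Left (#1): in A — A soiled, B clean
Right (#2): in B — A soiled, B clean
Right (#3): in B — A soiled, B clean

in B — A soiled, B clean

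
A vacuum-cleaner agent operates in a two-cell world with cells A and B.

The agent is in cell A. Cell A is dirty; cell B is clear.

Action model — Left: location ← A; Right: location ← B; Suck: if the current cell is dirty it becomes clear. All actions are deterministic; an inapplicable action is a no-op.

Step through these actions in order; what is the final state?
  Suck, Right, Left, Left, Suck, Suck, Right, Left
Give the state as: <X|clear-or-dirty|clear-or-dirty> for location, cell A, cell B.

1. Suck → <A|clear|clear>
2. Right → <B|clear|clear>
3. Left → <A|clear|clear>
4. Left → <A|clear|clear>
5. Suck → <A|clear|clear>
6. Suck → <A|clear|clear>
7. Right → <B|clear|clear>
8. Left → <A|clear|clear>

<A|clear|clear>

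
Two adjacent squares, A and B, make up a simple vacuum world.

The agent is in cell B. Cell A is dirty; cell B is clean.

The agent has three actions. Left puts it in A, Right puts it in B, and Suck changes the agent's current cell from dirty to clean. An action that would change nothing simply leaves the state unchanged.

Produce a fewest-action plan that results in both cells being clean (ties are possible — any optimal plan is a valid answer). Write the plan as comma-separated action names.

Left, Suck

Left (#1): in A — A dirty, B clean
Suck (#2): in A — A clean, B clean
min 2: go A then Suck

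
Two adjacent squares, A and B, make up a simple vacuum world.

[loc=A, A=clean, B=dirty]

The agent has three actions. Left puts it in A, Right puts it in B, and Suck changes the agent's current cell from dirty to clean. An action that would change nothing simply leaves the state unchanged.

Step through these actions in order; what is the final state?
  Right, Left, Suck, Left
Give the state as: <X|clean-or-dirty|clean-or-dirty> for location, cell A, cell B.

<A|clean|dirty>

1. Right → <B|clean|dirty>
2. Left → <A|clean|dirty>
3. Suck → <A|clean|dirty>
4. Left → <A|clean|dirty>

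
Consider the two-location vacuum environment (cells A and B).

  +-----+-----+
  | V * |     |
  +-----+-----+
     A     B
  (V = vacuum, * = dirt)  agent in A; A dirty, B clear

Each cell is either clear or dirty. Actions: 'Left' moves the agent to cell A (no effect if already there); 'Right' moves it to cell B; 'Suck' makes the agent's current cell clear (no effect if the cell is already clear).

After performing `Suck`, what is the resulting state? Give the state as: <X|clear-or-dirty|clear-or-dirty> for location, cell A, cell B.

start: <A|dirty|clear>
Suck (#1): <A|clear|clear>

<A|clear|clear>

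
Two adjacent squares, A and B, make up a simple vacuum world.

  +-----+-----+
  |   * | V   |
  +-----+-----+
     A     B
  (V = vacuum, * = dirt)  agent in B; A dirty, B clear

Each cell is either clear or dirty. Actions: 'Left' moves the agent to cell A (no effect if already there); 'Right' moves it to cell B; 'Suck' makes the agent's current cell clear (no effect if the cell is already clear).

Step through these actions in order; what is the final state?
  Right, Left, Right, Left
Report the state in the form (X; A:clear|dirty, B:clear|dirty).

t=1 Right ⇒ (B; A:dirty, B:clear)
t=2 Left ⇒ (A; A:dirty, B:clear)
t=3 Right ⇒ (B; A:dirty, B:clear)
t=4 Left ⇒ (A; A:dirty, B:clear)

(A; A:dirty, B:clear)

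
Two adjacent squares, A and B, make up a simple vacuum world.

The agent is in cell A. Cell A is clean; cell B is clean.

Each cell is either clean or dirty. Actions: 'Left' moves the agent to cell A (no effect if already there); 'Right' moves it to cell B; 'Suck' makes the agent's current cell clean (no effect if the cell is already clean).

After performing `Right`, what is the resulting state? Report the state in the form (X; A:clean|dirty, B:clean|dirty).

(B; A:clean, B:clean)

start: (A; A:clean, B:clean)
1. Right → (B; A:clean, B:clean)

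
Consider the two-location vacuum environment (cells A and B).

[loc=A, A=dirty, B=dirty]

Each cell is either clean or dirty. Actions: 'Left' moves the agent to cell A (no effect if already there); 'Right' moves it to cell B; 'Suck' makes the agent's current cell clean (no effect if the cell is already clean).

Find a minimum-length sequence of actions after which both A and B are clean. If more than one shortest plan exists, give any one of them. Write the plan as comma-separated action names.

Suck (#1): loc=A A=clean B=dirty
Right (#2): loc=B A=clean B=dirty
Suck (#3): loc=B A=clean B=clean
min 3: Suck A + move + Suck B

Suck, Right, Suck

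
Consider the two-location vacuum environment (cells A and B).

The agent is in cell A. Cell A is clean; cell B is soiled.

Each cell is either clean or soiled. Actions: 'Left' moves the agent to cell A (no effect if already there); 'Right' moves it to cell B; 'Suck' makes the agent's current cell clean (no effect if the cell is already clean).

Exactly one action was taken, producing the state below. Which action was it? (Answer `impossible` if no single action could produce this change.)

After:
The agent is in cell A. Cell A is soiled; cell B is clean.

impossible

try  Left: loc=A A=clean B=soiled
try Right: loc=B A=clean B=soiled
try  Suck: loc=A A=clean B=soiled
no single action produces the after-state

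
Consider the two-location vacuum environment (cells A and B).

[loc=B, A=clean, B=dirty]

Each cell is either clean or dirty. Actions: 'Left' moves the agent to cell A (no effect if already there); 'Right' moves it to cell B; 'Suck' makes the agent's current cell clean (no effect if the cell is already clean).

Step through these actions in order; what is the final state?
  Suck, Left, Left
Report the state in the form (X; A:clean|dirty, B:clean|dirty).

(A; A:clean, B:clean)

1) do Suck; now (B; A:clean, B:clean)
2) do Left; now (A; A:clean, B:clean)
3) do Left; now (A; A:clean, B:clean)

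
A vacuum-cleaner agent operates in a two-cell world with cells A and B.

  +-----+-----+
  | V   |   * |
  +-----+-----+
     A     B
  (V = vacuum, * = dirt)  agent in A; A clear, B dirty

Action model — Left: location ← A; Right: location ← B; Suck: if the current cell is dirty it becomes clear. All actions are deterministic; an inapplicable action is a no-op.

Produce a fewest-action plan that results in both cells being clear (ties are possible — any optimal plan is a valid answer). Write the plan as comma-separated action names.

Right (#1): (B; A:clear, B:dirty)
Suck (#2): (B; A:clear, B:clear)
min 2: go B then Suck

Right, Suck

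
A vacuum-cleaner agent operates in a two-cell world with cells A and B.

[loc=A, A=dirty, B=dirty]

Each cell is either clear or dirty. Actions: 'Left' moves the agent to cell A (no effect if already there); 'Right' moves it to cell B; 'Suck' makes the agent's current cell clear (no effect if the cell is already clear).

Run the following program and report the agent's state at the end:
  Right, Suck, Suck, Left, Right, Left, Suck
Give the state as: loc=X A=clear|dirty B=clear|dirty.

step 1/7 (Right): loc=B A=dirty B=dirty
step 2/7 (Suck): loc=B A=dirty B=clear
step 3/7 (Suck): loc=B A=dirty B=clear
step 4/7 (Left): loc=A A=dirty B=clear
step 5/7 (Right): loc=B A=dirty B=clear
step 6/7 (Left): loc=A A=dirty B=clear
step 7/7 (Suck): loc=A A=clear B=clear

loc=A A=clear B=clear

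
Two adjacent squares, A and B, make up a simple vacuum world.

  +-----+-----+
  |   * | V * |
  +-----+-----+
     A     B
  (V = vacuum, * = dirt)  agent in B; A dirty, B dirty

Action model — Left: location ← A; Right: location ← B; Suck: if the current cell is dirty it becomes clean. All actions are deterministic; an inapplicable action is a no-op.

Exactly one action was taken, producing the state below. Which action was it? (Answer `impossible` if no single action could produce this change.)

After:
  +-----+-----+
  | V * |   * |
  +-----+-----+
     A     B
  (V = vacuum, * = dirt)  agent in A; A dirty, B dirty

Left

try  Left: <A|dirty|dirty>  ← match
try Right: <B|dirty|dirty>
try  Suck: <B|dirty|clean>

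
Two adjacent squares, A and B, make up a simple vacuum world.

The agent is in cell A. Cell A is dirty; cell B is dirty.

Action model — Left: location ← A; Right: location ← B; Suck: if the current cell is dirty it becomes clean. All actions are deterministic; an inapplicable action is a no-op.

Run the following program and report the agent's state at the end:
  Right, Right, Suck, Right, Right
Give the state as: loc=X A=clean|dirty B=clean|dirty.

[1] after Right: loc=B A=dirty B=dirty
[2] after Right: loc=B A=dirty B=dirty
[3] after Suck: loc=B A=dirty B=clean
[4] after Right: loc=B A=dirty B=clean
[5] after Right: loc=B A=dirty B=clean

loc=B A=dirty B=clean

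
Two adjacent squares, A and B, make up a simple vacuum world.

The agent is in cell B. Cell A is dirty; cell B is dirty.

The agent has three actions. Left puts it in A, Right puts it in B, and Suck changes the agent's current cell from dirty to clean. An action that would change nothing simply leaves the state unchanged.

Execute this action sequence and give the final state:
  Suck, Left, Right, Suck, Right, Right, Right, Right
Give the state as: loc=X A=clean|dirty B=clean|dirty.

loc=B A=dirty B=clean

Suck (#1): loc=B A=dirty B=clean
Left (#2): loc=A A=dirty B=clean
Right (#3): loc=B A=dirty B=clean
Suck (#4): loc=B A=dirty B=clean
Right (#5): loc=B A=dirty B=clean
Right (#6): loc=B A=dirty B=clean
Right (#7): loc=B A=dirty B=clean
Right (#8): loc=B A=dirty B=clean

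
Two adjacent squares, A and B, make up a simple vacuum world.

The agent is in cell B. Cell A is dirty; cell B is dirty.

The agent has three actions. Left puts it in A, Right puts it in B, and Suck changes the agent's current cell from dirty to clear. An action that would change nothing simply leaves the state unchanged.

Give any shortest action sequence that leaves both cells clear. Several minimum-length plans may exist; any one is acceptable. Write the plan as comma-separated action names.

Suck, Left, Suck

1) do Suck; now (B; A:dirty, B:clear)
2) do Left; now (A; A:dirty, B:clear)
3) do Suck; now (A; A:clear, B:clear)
min 3: Suck B + move + Suck A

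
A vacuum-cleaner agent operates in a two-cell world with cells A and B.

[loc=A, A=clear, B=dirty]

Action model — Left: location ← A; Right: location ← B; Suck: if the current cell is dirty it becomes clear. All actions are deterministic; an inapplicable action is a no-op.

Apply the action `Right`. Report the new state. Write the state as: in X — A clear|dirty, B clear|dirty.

start: in A — A clear, B dirty
1. Right → in B — A clear, B dirty

in B — A clear, B dirty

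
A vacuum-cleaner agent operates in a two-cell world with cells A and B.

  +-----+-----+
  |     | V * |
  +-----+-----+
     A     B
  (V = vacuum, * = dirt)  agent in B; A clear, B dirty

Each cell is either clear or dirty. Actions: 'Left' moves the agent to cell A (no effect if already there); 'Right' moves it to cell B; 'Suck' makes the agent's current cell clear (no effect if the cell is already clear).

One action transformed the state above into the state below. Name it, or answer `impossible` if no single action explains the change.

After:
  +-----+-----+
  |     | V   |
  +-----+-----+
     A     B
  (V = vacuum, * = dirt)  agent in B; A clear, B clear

try  Left: in A — A clear, B dirty
try Right: in B — A clear, B dirty
try  Suck: in B — A clear, B clear  ← match

Suck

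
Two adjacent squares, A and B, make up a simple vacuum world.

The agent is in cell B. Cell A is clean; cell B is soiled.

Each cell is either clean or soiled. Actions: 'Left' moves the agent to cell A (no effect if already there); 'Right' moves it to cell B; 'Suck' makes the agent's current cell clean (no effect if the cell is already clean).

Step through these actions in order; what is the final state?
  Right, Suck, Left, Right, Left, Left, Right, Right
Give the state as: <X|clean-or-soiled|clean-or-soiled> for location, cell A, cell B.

1. Right → <B|clean|soiled>
2. Suck → <B|clean|clean>
3. Left → <A|clean|clean>
4. Right → <B|clean|clean>
5. Left → <A|clean|clean>
6. Left → <A|clean|clean>
7. Right → <B|clean|clean>
8. Right → <B|clean|clean>

<B|clean|clean>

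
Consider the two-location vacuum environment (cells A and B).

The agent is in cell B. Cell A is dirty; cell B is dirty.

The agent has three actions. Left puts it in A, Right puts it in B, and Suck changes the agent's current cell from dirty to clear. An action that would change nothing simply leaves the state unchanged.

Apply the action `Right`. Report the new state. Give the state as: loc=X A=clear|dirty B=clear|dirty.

loc=B A=dirty B=dirty

start: loc=B A=dirty B=dirty
[1] after Right: loc=B A=dirty B=dirty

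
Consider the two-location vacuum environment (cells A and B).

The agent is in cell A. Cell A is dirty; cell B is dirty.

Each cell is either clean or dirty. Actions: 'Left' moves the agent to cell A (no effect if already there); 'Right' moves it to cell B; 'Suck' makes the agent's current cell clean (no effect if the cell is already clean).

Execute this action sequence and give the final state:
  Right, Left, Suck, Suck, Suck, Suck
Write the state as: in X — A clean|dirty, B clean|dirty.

in A — A clean, B dirty

1) do Right; now in B — A dirty, B dirty
2) do Left; now in A — A dirty, B dirty
3) do Suck; now in A — A clean, B dirty
4) do Suck; now in A — A clean, B dirty
5) do Suck; now in A — A clean, B dirty
6) do Suck; now in A — A clean, B dirty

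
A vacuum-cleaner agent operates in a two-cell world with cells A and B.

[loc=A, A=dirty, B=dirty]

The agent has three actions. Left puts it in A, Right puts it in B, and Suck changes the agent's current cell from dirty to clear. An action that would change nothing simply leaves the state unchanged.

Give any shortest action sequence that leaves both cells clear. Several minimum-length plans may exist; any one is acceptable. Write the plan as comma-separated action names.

Suck, Right, Suck

t=1 Suck ⇒ (A; A:clear, B:dirty)
t=2 Right ⇒ (B; A:clear, B:dirty)
t=3 Suck ⇒ (B; A:clear, B:clear)
min 3: Suck A + move + Suck B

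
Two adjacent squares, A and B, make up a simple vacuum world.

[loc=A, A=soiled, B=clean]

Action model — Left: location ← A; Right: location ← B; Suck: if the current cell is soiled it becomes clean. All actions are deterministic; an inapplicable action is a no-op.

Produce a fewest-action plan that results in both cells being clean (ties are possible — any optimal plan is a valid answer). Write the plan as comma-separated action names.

Suck

step 1/1 (Suck): loc=A A=clean B=clean
min 1: A is soiled, one Suck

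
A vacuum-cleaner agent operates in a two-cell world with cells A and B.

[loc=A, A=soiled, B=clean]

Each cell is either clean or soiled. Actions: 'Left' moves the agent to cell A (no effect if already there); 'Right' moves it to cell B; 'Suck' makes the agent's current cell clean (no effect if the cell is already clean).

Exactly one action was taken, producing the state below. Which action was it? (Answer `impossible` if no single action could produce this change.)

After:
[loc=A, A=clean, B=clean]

try  Left: loc=A A=soiled B=clean
try Right: loc=B A=soiled B=clean
try  Suck: loc=A A=clean B=clean  ← match

Suck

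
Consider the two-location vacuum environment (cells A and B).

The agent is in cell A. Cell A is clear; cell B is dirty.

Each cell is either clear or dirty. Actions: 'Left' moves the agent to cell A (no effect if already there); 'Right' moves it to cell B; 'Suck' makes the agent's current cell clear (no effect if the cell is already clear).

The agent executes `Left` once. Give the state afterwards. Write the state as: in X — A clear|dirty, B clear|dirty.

in A — A clear, B dirty

start: in A — A clear, B dirty
1) do Left; now in A — A clear, B dirty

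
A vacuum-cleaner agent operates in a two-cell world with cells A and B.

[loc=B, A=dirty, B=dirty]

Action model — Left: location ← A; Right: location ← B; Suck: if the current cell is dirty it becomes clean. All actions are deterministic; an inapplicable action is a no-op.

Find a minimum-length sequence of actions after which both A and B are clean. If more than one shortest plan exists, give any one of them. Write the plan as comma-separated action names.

Suck, Left, Suck

1) do Suck; now <B|dirty|clean>
2) do Left; now <A|dirty|clean>
3) do Suck; now <A|clean|clean>
min 3: Suck B + move + Suck A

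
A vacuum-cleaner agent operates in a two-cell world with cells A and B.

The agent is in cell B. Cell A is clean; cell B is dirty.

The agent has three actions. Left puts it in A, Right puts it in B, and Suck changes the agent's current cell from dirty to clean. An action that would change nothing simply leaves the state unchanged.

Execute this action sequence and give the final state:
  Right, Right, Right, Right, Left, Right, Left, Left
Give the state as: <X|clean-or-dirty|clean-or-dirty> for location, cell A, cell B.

1. Right → <B|clean|dirty>
2. Right → <B|clean|dirty>
3. Right → <B|clean|dirty>
4. Right → <B|clean|dirty>
5. Left → <A|clean|dirty>
6. Right → <B|clean|dirty>
7. Left → <A|clean|dirty>
8. Left → <A|clean|dirty>

<A|clean|dirty>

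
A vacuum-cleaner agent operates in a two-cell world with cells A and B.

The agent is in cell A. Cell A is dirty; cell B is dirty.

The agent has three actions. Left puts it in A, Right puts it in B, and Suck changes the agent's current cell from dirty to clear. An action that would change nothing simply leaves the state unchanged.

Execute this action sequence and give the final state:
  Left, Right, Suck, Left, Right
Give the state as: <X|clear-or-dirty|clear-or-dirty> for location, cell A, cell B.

<B|dirty|clear>

[1] after Left: <A|dirty|dirty>
[2] after Right: <B|dirty|dirty>
[3] after Suck: <B|dirty|clear>
[4] after Left: <A|dirty|clear>
[5] after Right: <B|dirty|clear>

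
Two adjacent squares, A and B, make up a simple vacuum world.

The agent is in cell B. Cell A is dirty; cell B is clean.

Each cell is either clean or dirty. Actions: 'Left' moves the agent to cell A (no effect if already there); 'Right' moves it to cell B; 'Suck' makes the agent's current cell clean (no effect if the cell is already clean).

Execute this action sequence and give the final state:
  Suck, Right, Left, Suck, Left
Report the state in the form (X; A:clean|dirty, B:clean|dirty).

step 1/5 (Suck): (B; A:dirty, B:clean)
step 2/5 (Right): (B; A:dirty, B:clean)
step 3/5 (Left): (A; A:dirty, B:clean)
step 4/5 (Suck): (A; A:clean, B:clean)
step 5/5 (Left): (A; A:clean, B:clean)

(A; A:clean, B:clean)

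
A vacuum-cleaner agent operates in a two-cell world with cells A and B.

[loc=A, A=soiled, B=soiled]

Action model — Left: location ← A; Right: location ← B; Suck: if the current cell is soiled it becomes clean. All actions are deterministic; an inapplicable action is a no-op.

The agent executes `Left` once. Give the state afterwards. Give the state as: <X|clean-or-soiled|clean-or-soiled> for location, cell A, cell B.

start: <A|soiled|soiled>
t=1 Left ⇒ <A|soiled|soiled>

<A|soiled|soiled>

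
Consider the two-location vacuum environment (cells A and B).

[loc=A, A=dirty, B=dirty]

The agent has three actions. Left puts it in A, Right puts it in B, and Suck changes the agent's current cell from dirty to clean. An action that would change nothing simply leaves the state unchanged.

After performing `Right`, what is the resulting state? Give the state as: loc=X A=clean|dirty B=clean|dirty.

loc=B A=dirty B=dirty

start: loc=A A=dirty B=dirty
1. Right → loc=B A=dirty B=dirty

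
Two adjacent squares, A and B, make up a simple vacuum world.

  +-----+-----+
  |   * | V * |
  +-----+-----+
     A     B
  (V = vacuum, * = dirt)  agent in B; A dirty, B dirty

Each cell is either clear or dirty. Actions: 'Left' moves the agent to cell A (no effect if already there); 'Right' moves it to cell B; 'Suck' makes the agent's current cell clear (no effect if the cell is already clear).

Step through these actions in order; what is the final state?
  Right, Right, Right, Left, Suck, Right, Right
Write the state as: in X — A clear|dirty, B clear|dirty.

in B — A clear, B dirty

1. Right → in B — A dirty, B dirty
2. Right → in B — A dirty, B dirty
3. Right → in B — A dirty, B dirty
4. Left → in A — A dirty, B dirty
5. Suck → in A — A clear, B dirty
6. Right → in B — A clear, B dirty
7. Right → in B — A clear, B dirty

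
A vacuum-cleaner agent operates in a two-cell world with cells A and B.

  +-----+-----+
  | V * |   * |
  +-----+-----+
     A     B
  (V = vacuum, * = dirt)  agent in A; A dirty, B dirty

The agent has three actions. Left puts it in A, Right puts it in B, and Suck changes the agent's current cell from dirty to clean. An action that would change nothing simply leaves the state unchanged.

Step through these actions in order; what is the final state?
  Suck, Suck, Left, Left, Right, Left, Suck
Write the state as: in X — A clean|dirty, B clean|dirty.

1) do Suck; now in A — A clean, B dirty
2) do Suck; now in A — A clean, B dirty
3) do Left; now in A — A clean, B dirty
4) do Left; now in A — A clean, B dirty
5) do Right; now in B — A clean, B dirty
6) do Left; now in A — A clean, B dirty
7) do Suck; now in A — A clean, B dirty

in A — A clean, B dirty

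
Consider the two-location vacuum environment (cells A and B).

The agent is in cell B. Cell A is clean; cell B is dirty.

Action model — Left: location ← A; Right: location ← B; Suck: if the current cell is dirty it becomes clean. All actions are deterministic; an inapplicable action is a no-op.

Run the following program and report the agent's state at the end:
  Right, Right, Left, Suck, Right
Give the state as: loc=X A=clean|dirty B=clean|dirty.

loc=B A=clean B=dirty

Right (#1): loc=B A=clean B=dirty
Right (#2): loc=B A=clean B=dirty
Left (#3): loc=A A=clean B=dirty
Suck (#4): loc=A A=clean B=dirty
Right (#5): loc=B A=clean B=dirty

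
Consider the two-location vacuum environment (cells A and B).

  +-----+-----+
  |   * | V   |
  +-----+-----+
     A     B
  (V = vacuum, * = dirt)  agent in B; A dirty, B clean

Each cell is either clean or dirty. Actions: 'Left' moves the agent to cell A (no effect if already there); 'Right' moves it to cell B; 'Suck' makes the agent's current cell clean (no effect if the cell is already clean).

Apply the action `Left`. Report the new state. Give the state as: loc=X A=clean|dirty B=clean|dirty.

loc=A A=dirty B=clean

start: loc=B A=dirty B=clean
[1] after Left: loc=A A=dirty B=clean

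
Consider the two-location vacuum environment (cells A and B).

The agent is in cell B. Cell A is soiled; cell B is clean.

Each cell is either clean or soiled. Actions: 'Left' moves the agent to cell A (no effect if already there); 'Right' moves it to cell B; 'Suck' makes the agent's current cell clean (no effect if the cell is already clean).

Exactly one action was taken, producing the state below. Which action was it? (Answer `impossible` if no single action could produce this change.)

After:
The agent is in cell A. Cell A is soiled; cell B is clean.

try  Left: (A; A:soiled, B:clean)  ← match
try Right: (B; A:soiled, B:clean)
try  Suck: (B; A:soiled, B:clean)

Left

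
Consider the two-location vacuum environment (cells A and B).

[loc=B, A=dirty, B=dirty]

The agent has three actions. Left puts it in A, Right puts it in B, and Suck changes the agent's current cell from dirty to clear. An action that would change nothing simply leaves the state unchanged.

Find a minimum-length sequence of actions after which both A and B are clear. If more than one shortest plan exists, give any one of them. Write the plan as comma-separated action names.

1) do Suck; now loc=B A=dirty B=clear
2) do Left; now loc=A A=dirty B=clear
3) do Suck; now loc=A A=clear B=clear
min 3: Suck B + move + Suck A

Suck, Left, Suck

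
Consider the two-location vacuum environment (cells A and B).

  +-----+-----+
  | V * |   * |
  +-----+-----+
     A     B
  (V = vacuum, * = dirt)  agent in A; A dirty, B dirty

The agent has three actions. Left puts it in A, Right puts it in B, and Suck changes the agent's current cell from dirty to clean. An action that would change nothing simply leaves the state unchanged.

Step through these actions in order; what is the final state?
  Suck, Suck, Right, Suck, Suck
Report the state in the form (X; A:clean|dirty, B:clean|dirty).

(B; A:clean, B:clean)

t=1 Suck ⇒ (A; A:clean, B:dirty)
t=2 Suck ⇒ (A; A:clean, B:dirty)
t=3 Right ⇒ (B; A:clean, B:dirty)
t=4 Suck ⇒ (B; A:clean, B:clean)
t=5 Suck ⇒ (B; A:clean, B:clean)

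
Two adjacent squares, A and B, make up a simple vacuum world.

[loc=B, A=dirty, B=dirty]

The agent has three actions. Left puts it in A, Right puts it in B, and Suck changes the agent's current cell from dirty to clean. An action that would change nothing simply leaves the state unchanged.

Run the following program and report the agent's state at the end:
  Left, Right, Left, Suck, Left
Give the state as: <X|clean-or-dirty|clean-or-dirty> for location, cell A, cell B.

Left (#1): <A|dirty|dirty>
Right (#2): <B|dirty|dirty>
Left (#3): <A|dirty|dirty>
Suck (#4): <A|clean|dirty>
Left (#5): <A|clean|dirty>

<A|clean|dirty>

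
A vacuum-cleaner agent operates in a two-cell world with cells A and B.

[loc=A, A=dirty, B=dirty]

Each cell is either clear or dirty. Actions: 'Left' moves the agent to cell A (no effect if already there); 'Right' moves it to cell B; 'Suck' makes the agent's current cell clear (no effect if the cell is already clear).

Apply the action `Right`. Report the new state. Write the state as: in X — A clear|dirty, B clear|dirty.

start: in A — A dirty, B dirty
t=1 Right ⇒ in B — A dirty, B dirty

in B — A dirty, B dirty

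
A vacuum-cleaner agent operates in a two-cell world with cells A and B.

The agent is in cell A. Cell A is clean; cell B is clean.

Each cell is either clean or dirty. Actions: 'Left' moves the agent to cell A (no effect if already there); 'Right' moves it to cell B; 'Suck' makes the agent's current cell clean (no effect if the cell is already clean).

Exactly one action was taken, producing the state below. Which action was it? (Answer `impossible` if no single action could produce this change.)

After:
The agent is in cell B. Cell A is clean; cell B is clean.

try  Left: (A; A:clean, B:clean)
try Right: (B; A:clean, B:clean)  ← match
try  Suck: (A; A:clean, B:clean)

Right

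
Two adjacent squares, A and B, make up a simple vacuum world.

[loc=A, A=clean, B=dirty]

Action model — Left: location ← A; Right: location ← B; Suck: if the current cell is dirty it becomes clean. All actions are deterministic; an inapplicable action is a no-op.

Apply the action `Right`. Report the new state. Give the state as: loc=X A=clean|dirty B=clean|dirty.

loc=B A=clean B=dirty

start: loc=A A=clean B=dirty
Right (#1): loc=B A=clean B=dirty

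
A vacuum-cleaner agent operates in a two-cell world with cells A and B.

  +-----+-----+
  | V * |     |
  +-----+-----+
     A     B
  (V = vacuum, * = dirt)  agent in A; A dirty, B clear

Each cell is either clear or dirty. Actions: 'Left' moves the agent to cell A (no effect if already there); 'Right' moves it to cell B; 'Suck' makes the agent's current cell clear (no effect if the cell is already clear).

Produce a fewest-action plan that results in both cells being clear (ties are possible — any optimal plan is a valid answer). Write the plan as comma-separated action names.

Suck (#1): <A|clear|clear>
min 1: A is dirty, one Suck

Suck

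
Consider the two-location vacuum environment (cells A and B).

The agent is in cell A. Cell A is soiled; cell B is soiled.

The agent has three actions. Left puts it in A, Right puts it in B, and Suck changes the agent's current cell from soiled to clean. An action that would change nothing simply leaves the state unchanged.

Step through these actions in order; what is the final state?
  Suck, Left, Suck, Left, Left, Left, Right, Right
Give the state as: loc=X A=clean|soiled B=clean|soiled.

step 1/8 (Suck): loc=A A=clean B=soiled
step 2/8 (Left): loc=A A=clean B=soiled
step 3/8 (Suck): loc=A A=clean B=soiled
step 4/8 (Left): loc=A A=clean B=soiled
step 5/8 (Left): loc=A A=clean B=soiled
step 6/8 (Left): loc=A A=clean B=soiled
step 7/8 (Right): loc=B A=clean B=soiled
step 8/8 (Right): loc=B A=clean B=soiled

loc=B A=clean B=soiled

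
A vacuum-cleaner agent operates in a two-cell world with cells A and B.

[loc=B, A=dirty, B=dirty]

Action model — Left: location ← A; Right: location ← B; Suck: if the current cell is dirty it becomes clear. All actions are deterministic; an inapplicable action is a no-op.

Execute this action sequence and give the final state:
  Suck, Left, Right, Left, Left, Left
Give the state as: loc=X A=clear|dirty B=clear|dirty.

Suck (#1): loc=B A=dirty B=clear
Left (#2): loc=A A=dirty B=clear
Right (#3): loc=B A=dirty B=clear
Left (#4): loc=A A=dirty B=clear
Left (#5): loc=A A=dirty B=clear
Left (#6): loc=A A=dirty B=clear

loc=A A=dirty B=clear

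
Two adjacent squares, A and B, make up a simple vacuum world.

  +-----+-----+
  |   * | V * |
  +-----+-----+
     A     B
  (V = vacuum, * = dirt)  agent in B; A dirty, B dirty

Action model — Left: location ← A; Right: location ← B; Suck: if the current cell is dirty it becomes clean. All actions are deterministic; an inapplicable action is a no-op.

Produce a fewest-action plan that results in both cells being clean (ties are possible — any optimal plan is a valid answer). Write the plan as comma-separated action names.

[1] after Suck: (B; A:dirty, B:clean)
[2] after Left: (A; A:dirty, B:clean)
[3] after Suck: (A; A:clean, B:clean)
min 3: Suck B + move + Suck A

Suck, Left, Suck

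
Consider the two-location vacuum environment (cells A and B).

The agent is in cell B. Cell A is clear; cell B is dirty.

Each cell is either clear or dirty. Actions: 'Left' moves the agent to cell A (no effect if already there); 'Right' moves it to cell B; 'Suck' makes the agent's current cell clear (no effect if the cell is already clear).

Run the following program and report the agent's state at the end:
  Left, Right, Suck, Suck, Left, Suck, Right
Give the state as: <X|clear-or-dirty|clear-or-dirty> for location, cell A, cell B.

<B|clear|clear>

step 1/7 (Left): <A|clear|dirty>
step 2/7 (Right): <B|clear|dirty>
step 3/7 (Suck): <B|clear|clear>
step 4/7 (Suck): <B|clear|clear>
step 5/7 (Left): <A|clear|clear>
step 6/7 (Suck): <A|clear|clear>
step 7/7 (Right): <B|clear|clear>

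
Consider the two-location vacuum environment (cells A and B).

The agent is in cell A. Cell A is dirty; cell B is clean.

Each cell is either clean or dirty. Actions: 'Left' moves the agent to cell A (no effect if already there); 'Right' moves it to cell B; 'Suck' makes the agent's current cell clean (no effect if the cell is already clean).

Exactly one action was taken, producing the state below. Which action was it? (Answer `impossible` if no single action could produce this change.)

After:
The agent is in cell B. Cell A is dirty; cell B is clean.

try  Left: <A|dirty|clean>
try Right: <B|dirty|clean>  ← match
try  Suck: <A|clean|clean>

Right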